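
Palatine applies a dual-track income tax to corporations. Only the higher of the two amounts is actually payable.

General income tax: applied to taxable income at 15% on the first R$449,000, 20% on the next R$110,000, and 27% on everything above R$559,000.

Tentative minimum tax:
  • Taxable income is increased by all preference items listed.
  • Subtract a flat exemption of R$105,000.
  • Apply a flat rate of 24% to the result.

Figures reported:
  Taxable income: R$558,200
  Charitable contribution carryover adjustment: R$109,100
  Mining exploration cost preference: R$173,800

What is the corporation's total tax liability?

R$176,664

General income tax:
  R$449,000 × 15% = R$67,350
  R$109,200 × 20% = R$21,840
  → R$89,190

Tentative minimum tax:
  Adjusted income: R$558,200 + R$109,100 + R$173,800 = R$841,100
  Less exemption R$105,000 → base R$736,100
  R$736,100 × 24% = R$176,664

R$176,664 > R$89,190, so the tentative minimum tax is the binding amount.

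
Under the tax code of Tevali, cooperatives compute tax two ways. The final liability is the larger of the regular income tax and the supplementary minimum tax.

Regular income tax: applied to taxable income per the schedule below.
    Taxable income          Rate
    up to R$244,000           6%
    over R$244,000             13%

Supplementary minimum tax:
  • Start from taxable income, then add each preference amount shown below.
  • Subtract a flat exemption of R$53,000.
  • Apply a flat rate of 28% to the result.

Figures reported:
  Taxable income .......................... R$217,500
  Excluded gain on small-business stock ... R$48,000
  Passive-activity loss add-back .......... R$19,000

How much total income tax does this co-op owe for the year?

Supplementary minimum tax:
  Adjusted income: R$217,500 + R$48,000 + R$19,000 = R$284,500
  Less exemption R$53,000 → base R$231,500
  R$231,500 × 28% = R$64,820

Regular income tax:
  R$217,500 × 6% = R$13,050

R$64,820 > R$13,050, so the supplementary minimum tax is the binding amount.

R$64,820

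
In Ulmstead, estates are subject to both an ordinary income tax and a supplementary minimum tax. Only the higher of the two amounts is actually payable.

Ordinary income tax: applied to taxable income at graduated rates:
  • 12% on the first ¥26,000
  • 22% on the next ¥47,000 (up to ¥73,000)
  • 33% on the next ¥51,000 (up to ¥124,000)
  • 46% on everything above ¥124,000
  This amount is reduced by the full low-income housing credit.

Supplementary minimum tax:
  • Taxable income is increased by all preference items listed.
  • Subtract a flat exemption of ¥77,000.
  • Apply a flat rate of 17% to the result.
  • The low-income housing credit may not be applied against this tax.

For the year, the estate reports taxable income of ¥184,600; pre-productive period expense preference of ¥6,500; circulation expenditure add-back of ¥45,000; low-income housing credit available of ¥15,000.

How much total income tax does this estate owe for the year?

Supplementary minimum tax:
  Adjusted income: ¥184,600 + ¥6,500 + ¥45,000 = ¥236,100
  Less exemption ¥77,000 → base ¥159,100
  ¥159,100 × 17% = ¥27,047

Ordinary income tax:
  ¥26,000 × 12% = ¥3,120
  ¥47,000 × 22% = ¥10,340
  ¥51,000 × 33% = ¥16,830
  ¥60,600 × 46% = ¥27,876
  → ¥58,166
  Less low-income housing credit ¥15,000 → ¥43,166

¥43,166 > ¥27,047, so the ordinary income tax governs.

¥43,166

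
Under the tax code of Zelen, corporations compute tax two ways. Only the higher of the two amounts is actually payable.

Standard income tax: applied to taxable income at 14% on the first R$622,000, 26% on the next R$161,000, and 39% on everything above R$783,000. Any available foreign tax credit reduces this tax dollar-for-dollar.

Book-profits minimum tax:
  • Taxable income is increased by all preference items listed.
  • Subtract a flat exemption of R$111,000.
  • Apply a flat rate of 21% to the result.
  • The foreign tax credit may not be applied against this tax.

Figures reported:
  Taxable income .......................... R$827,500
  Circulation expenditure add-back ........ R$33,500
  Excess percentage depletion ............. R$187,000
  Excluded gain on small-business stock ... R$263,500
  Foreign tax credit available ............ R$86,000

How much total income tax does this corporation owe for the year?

R$252,105

Standard income tax:
  R$622,000 × 14% = R$87,080
  R$161,000 × 26% = R$41,860
  R$44,500 × 39% = R$17,355
  → R$146,295
  Less foreign tax credit R$86,000 → R$60,295

Book-profits minimum tax:
  Adjusted income: R$827,500 + R$33,500 + R$187,000 + R$263,500 = R$1,311,500
  Less exemption R$111,000 → base R$1,200,500
  R$1,200,500 × 21% = R$252,105

R$252,105 > R$60,295, so the book-profits minimum tax is the binding amount.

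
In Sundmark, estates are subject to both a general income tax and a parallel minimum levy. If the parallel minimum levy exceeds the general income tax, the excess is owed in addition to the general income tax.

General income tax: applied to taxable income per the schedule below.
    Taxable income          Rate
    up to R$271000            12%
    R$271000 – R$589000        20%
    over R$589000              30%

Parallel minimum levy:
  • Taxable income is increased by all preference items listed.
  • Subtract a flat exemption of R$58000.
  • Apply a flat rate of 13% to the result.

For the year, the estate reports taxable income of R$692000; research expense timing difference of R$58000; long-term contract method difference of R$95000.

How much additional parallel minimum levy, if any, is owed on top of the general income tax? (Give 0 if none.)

R$0

Parallel minimum levy:
  Adjusted income: R$692000 + R$58000 + R$95000 = R$845000
  Less exemption R$58000 → base R$787000
  R$787000 × 13% = R$102310

General income tax:
  R$271000 × 12% = R$32520
  R$318000 × 20% = R$63600
  R$103000 × 30% = R$30900
  → R$127020

R$102310 ≤ R$127020, so no add-on is due.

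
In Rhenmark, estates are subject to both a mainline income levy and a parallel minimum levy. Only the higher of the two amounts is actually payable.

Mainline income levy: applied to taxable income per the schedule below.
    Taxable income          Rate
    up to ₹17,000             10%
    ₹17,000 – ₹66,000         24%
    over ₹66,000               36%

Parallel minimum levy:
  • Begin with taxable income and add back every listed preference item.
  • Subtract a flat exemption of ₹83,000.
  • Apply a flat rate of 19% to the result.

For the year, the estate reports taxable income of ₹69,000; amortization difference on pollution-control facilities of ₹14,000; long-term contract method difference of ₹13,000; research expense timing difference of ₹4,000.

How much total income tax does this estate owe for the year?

Mainline income levy:
  ₹17,000 × 10% = ₹1,700
  ₹49,000 × 24% = ₹11,760
  ₹3,000 × 36% = ₹1,080
  → ₹14,540

Parallel minimum levy:
  Adjusted income: ₹69,000 + ₹14,000 + ₹13,000 + ₹4,000 = ₹100,000
  Less exemption ₹83,000 → base ₹17,000
  ₹17,000 × 19% = ₹3,230

₹14,540 > ₹3,230, so the mainline income levy governs.

₹14,540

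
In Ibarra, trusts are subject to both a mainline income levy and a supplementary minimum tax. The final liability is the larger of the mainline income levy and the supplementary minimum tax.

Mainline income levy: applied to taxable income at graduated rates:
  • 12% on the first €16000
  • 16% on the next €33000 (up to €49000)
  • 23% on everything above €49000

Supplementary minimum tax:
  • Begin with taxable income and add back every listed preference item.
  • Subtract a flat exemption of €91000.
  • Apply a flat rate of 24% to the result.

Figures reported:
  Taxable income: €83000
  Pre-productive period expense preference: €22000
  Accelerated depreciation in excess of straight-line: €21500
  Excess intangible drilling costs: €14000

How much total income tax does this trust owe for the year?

€15020

Supplementary minimum tax:
  Adjusted income: €83000 + €22000 + €21500 + €14000 = €140500
  Less exemption €91000 → base €49500
  €49500 × 24% = €11880

Mainline income levy:
  €16000 × 12% = €1920
  €33000 × 16% = €5280
  €34000 × 23% = €7820
  → €15020

€15020 > €11880, so the mainline income levy governs.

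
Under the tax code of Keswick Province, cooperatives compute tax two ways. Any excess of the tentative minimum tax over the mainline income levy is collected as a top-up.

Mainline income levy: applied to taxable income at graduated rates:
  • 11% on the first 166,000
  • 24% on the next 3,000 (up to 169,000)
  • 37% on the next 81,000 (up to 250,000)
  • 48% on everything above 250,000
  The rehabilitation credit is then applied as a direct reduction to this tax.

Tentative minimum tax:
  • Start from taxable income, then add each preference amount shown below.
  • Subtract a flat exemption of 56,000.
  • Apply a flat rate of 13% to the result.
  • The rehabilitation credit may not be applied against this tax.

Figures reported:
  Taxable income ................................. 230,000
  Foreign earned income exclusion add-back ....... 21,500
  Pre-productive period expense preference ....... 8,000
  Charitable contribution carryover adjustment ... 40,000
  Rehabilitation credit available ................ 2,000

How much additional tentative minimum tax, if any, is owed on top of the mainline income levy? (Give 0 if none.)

0

Tentative minimum tax:
  Adjusted income: 230,000 + 21,500 + 8,000 + 40,000 = 299,500
  Less exemption 56,000 → base 243,500
  243,500 × 13% = 31,655

Mainline income levy:
  166,000 × 11% = 18,260
  3,000 × 24% = 720
  61,000 × 37% = 22,570
  → 41,550
  Less rehabilitation credit 2,000 → 39,550

31,655 ≤ 39,550, so no add-on is due.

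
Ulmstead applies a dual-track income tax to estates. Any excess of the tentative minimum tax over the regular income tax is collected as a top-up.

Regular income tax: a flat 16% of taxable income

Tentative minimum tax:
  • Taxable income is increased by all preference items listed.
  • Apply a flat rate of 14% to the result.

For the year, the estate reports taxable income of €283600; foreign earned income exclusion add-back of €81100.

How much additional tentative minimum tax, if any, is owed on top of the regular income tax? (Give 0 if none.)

€5682

Regular income tax:
  €283600 × 16% = €45376

Tentative minimum tax:
  Adjusted income: €283600 + €81100 = €364700
  €364700 × 14% = €51058

Excess of tentative minimum tax over regular income tax: €51058 − €45376 = €5682.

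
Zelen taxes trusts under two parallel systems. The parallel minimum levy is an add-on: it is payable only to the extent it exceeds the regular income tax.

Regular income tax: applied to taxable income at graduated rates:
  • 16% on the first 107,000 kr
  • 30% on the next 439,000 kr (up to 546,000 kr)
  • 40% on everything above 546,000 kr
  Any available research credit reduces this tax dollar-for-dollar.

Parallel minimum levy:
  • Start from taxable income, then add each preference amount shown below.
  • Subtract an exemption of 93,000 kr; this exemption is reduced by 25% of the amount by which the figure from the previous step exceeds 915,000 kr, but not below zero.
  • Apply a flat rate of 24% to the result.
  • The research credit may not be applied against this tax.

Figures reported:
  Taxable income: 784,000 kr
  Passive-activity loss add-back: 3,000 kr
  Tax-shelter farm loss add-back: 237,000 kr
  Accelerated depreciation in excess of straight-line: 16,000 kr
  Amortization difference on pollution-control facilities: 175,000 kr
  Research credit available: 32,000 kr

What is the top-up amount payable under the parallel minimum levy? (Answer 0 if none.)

75,260 kr

Regular income tax:
  107,000 kr × 16% = 17,120 kr
  439,000 kr × 30% = 131,700 kr
  238,000 kr × 40% = 95,200 kr
  → 244,020 kr
  Less research credit 32,000 kr → 212,020 kr

Parallel minimum levy:
  Adjusted income: 784,000 kr + 3,000 kr + 237,000 kr + 16,000 kr + 175,000 kr = 1,215,000 kr
  Exemption: 93,000 kr − 25% × (1,215,000 kr − 915,000 kr) = 93,000 kr − 75,000 kr = 18,000 kr
  Base: 1,215,000 kr − 18,000 kr = 1,197,000 kr
  1,197,000 kr × 24% = 287,280 kr

Excess of parallel minimum levy over regular income tax: 287,280 kr − 212,020 kr = 75,260 kr.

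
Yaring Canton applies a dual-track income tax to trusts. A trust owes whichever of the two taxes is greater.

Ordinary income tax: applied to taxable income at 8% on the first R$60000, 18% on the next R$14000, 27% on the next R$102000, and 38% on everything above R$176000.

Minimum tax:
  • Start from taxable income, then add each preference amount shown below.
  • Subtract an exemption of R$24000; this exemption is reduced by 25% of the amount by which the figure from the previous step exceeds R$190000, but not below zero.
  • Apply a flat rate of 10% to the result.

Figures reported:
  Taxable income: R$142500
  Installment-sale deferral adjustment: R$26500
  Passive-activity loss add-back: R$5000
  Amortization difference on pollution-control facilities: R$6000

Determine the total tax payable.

R$25815

Minimum tax:
  Adjusted income: R$142500 + R$26500 + R$5000 + R$6000 = R$180000
  Exemption: R$180000 ≤ R$190000, so full R$24000 applies
  Base: R$180000 − R$24000 = R$156000
  R$156000 × 10% = R$15600

Ordinary income tax:
  R$60000 × 8% = R$4800
  R$14000 × 18% = R$2520
  R$68500 × 27% = R$18495
  → R$25815

R$25815 > R$15600, so the ordinary income tax governs.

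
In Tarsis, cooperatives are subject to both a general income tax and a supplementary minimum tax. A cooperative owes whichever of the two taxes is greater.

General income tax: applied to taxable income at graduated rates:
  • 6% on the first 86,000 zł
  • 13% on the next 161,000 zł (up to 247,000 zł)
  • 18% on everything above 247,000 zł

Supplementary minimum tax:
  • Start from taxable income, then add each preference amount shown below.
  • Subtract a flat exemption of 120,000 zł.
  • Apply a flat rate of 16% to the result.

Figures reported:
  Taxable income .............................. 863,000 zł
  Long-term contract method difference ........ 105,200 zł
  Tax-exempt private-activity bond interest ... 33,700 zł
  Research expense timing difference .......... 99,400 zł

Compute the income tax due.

General income tax:
  86,000 zł × 6% = 5,160 zł
  161,000 zł × 13% = 20,930 zł
  616,000 zł × 18% = 110,880 zł
  → 136,970 zł

Supplementary minimum tax:
  Adjusted income: 863,000 zł + 105,200 zł + 33,700 zł + 99,400 zł = 1,101,300 zł
  Less exemption 120,000 zł → base 981,300 zł
  981,300 zł × 16% = 157,008 zł

157,008 zł > 136,970 zł, so the supplementary minimum tax is the binding amount.

157,008 zł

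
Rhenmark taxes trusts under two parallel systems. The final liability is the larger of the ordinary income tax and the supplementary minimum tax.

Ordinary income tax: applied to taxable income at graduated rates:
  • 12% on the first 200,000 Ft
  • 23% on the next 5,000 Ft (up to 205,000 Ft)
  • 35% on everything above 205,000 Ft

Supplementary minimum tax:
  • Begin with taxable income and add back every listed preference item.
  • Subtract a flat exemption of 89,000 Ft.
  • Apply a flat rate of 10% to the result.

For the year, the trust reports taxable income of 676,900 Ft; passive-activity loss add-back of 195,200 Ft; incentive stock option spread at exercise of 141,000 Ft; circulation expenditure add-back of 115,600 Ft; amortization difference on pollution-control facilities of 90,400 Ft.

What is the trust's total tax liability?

190,315 Ft

Supplementary minimum tax:
  Adjusted income: 676,900 Ft + 195,200 Ft + 141,000 Ft + 115,600 Ft + 90,400 Ft = 1,219,100 Ft
  Less exemption 89,000 Ft → base 1,130,100 Ft
  1,130,100 Ft × 10% = 113,010 Ft

Ordinary income tax:
  200,000 Ft × 12% = 24,000 Ft
  5,000 Ft × 23% = 1,150 Ft
  471,900 Ft × 35% = 165,165 Ft
  → 190,315 Ft

190,315 Ft > 113,010 Ft, so the ordinary income tax governs.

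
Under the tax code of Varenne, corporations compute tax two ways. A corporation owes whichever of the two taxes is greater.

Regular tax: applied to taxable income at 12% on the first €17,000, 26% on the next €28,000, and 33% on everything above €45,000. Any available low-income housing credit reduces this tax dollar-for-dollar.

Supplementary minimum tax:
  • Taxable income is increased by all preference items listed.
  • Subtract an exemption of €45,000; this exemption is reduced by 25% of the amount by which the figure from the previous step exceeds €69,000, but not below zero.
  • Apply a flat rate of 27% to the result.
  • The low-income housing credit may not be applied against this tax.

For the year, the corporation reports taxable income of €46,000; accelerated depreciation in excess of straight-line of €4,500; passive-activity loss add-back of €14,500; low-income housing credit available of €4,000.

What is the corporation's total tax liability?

€5,650

Regular tax:
  €17,000 × 12% = €2,040
  €28,000 × 26% = €7,280
  €1,000 × 33% = €330
  → €9,650
  Less low-income housing credit €4,000 → €5,650

Supplementary minimum tax:
  Adjusted income: €46,000 + €4,500 + €14,500 = €65,000
  Exemption: €65,000 ≤ €69,000, so full €45,000 applies
  Base: €65,000 − €45,000 = €20,000
  €20,000 × 27% = €5,400

€5,650 > €5,400, so the regular tax governs.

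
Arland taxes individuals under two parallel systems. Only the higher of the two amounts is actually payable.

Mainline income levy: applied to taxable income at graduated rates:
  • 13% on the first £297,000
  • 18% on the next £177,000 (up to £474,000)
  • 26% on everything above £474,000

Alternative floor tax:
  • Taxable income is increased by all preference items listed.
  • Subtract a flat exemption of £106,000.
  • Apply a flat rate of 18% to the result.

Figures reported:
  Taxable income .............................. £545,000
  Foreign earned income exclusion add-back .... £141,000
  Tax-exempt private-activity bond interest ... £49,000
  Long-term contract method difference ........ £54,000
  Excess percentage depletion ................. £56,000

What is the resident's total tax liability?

£133,020

Alternative floor tax:
  Adjusted income: £545,000 + £141,000 + £49,000 + £54,000 + £56,000 = £845,000
  Less exemption £106,000 → base £739,000
  £739,000 × 18% = £133,020

Mainline income levy:
  £297,000 × 13% = £38,610
  £177,000 × 18% = £31,860
  £71,000 × 26% = £18,460
  → £88,930

£133,020 > £88,930, so the alternative floor tax is the binding amount.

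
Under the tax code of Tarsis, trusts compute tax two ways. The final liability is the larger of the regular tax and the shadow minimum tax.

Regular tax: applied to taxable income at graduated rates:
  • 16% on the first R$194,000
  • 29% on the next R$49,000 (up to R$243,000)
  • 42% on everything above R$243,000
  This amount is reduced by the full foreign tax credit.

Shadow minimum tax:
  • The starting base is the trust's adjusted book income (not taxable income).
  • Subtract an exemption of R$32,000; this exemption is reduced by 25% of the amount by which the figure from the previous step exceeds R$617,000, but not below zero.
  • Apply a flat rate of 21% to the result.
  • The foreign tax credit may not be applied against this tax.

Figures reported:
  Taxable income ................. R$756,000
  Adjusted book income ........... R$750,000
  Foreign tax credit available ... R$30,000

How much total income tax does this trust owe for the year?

R$230,710

Regular tax:
  R$194,000 × 16% = R$31,040
  R$49,000 × 29% = R$14,210
  R$513,000 × 42% = R$215,460
  → R$260,710
  Less foreign tax credit R$30,000 → R$230,710

Shadow minimum tax:
  Base (adjusted book income): R$750,000
  Exemption: 25% × (R$750,000 − R$617,000) = R$33,250 ≥ R$32,000, so the exemption is fully phased out
  Base: R$750,000 − R$0 = R$750,000
  R$750,000 × 21% = R$157,500

R$230,710 > R$157,500, so the regular tax governs.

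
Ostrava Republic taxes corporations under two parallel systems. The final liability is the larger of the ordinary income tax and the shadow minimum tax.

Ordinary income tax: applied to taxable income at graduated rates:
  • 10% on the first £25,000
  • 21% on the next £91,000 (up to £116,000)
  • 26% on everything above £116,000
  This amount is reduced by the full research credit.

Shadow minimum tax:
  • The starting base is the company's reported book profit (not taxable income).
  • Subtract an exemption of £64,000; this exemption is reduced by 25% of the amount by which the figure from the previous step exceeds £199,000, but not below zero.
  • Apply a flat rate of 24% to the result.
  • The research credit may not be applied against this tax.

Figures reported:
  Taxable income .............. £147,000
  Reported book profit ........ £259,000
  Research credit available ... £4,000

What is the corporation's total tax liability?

£50,400

Shadow minimum tax:
  Base (reported book profit): £259,000
  Exemption: £64,000 − 25% × (£259,000 − £199,000) = £64,000 − £15,000 = £49,000
  Base: £259,000 − £49,000 = £210,000
  £210,000 × 24% = £50,400

Ordinary income tax:
  £25,000 × 10% = £2,500
  £91,000 × 21% = £19,110
  £31,000 × 26% = £8,060
  → £29,670
  Less research credit £4,000 → £25,670

£50,400 > £25,670, so the shadow minimum tax is the binding amount.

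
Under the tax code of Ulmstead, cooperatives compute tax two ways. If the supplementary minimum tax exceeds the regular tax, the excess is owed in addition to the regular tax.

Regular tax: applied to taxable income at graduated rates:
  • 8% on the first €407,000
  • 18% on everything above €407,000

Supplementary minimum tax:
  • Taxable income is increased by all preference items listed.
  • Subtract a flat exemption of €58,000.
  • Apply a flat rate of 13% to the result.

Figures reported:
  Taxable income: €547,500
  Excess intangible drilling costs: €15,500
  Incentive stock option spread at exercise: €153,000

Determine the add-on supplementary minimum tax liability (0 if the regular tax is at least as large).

Supplementary minimum tax:
  Adjusted income: €547,500 + €15,500 + €153,000 = €716,000
  Less exemption €58,000 → base €658,000
  €658,000 × 13% = €85,540

Regular tax:
  €407,000 × 8% = €32,560
  €140,500 × 18% = €25,290
  → €57,850

Excess of supplementary minimum tax over regular tax: €85,540 − €57,850 = €27,690.

€27,690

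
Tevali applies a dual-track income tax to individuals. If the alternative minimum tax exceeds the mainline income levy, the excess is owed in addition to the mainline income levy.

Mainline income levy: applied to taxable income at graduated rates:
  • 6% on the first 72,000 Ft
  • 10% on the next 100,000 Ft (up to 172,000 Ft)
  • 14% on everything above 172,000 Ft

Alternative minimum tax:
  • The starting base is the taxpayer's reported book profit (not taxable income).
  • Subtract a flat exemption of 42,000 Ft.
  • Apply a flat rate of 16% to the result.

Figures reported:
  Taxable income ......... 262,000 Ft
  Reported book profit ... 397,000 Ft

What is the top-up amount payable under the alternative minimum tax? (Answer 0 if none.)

Mainline income levy:
  72,000 Ft × 6% = 4,320 Ft
  100,000 Ft × 10% = 10,000 Ft
  90,000 Ft × 14% = 12,600 Ft
  → 26,920 Ft

Alternative minimum tax:
  Base (reported book profit): 397,000 Ft
  Less exemption 42,000 Ft → base 355,000 Ft
  355,000 Ft × 16% = 56,800 Ft

Excess of alternative minimum tax over mainline income levy: 56,800 Ft − 26,920 Ft = 29,880 Ft.

29,880 Ft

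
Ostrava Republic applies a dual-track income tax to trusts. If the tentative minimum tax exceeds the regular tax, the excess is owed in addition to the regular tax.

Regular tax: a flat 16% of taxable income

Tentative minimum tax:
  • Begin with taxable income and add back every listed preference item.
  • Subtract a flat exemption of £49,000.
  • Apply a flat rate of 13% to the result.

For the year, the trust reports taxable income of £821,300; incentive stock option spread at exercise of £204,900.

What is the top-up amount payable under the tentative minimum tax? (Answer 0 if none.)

Regular tax:
  £821,300 × 16% = £131,408

Tentative minimum tax:
  Adjusted income: £821,300 + £204,900 = £1,026,200
  Less exemption £49,000 → base £977,200
  £977,200 × 13% = £127,036

£127,036 ≤ £131,408, so no add-on is due.

£0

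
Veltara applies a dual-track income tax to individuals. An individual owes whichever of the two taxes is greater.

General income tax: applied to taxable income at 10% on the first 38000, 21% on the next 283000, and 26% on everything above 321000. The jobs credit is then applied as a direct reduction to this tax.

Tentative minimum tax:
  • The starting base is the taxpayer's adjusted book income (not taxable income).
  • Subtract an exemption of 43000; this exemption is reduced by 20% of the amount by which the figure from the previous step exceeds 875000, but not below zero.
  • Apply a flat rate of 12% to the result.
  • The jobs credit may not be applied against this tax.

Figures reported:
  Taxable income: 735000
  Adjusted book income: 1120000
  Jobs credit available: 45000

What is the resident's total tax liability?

134400

Tentative minimum tax:
  Base (adjusted book income): 1120000
  Exemption: 20% × (1120000 − 875000) = 49000 ≥ 43000, so the exemption is fully phased out
  Base: 1120000 − 0 = 1120000
  1120000 × 12% = 134400

General income tax:
  38000 × 10% = 3800
  283000 × 21% = 59430
  414000 × 26% = 107640
  → 170870
  Less jobs credit 45000 → 125870

134400 > 125870, so the tentative minimum tax is the binding amount.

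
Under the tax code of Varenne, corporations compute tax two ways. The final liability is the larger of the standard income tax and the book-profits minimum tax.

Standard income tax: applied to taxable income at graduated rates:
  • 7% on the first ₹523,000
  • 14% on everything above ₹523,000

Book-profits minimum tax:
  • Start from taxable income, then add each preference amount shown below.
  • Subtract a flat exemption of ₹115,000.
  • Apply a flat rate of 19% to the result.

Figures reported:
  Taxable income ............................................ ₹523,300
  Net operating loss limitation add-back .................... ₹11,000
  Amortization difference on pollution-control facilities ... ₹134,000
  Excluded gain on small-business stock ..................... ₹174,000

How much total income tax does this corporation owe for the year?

Standard income tax:
  ₹523,000 × 7% = ₹36,610
  ₹300 × 14% = ₹42
  → ₹36,652

Book-profits minimum tax:
  Adjusted income: ₹523,300 + ₹11,000 + ₹134,000 + ₹174,000 = ₹842,300
  Less exemption ₹115,000 → base ₹727,300
  ₹727,300 × 19% = ₹138,187

₹138,187 > ₹36,652, so the book-profits minimum tax is the binding amount.

₹138,187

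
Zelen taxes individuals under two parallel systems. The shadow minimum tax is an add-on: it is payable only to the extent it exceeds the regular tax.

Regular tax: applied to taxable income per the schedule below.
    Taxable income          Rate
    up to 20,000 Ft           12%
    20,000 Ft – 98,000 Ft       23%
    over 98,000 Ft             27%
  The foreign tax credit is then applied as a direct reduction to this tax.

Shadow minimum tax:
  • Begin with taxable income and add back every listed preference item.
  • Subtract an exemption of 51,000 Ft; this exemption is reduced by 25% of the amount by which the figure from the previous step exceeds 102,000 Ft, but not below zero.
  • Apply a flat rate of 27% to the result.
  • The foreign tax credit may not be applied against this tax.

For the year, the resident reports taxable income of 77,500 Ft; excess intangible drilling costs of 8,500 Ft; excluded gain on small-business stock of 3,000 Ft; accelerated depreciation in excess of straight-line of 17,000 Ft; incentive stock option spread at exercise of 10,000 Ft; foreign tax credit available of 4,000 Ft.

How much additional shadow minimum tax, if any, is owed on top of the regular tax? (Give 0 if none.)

6,870 Ft

Shadow minimum tax:
  Adjusted income: 77,500 Ft + 8,500 Ft + 3,000 Ft + 17,000 Ft + 10,000 Ft = 116,000 Ft
  Exemption: 51,000 Ft − 25% × (116,000 Ft − 102,000 Ft) = 51,000 Ft − 3,500 Ft = 47,500 Ft
  Base: 116,000 Ft − 47,500 Ft = 68,500 Ft
  68,500 Ft × 27% = 18,495 Ft

Regular tax:
  20,000 Ft × 12% = 2,400 Ft
  57,500 Ft × 23% = 13,225 Ft
  → 15,625 Ft
  Less foreign tax credit 4,000 Ft → 11,625 Ft

Excess of shadow minimum tax over regular tax: 18,495 Ft − 11,625 Ft = 6,870 Ft.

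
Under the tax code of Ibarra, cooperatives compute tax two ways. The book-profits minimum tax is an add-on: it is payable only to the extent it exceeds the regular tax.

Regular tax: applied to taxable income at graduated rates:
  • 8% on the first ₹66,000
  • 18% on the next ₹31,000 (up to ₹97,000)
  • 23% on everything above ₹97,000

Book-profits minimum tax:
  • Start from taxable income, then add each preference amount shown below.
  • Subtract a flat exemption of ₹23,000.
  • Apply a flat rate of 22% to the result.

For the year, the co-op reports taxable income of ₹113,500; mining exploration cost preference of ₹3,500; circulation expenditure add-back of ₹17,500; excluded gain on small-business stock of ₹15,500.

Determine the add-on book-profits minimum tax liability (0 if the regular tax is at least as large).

₹13,285

Book-profits minimum tax:
  Adjusted income: ₹113,500 + ₹3,500 + ₹17,500 + ₹15,500 = ₹150,000
  Less exemption ₹23,000 → base ₹127,000
  ₹127,000 × 22% = ₹27,940

Regular tax:
  ₹66,000 × 8% = ₹5,280
  ₹31,000 × 18% = ₹5,580
  ₹16,500 × 23% = ₹3,795
  → ₹14,655

Excess of book-profits minimum tax over regular tax: ₹27,940 − ₹14,655 = ₹13,285.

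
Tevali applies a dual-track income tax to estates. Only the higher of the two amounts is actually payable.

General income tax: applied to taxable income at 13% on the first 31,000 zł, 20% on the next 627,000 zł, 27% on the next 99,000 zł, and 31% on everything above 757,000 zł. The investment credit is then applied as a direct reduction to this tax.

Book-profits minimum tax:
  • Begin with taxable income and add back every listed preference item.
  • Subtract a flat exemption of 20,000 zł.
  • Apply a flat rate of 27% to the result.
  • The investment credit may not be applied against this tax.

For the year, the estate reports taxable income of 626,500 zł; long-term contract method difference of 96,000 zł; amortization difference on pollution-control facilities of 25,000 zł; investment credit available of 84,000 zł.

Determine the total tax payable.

General income tax:
  31,000 zł × 13% = 4,030 zł
  595,500 zł × 20% = 119,100 zł
  → 123,130 zł
  Less investment credit 84,000 zł → 39,130 zł

Book-profits minimum tax:
  Adjusted income: 626,500 zł + 96,000 zł + 25,000 zł = 747,500 zł
  Less exemption 20,000 zł → base 727,500 zł
  727,500 zł × 27% = 196,425 zł

196,425 zł > 39,130 zł, so the book-profits minimum tax is the binding amount.

196,425 zł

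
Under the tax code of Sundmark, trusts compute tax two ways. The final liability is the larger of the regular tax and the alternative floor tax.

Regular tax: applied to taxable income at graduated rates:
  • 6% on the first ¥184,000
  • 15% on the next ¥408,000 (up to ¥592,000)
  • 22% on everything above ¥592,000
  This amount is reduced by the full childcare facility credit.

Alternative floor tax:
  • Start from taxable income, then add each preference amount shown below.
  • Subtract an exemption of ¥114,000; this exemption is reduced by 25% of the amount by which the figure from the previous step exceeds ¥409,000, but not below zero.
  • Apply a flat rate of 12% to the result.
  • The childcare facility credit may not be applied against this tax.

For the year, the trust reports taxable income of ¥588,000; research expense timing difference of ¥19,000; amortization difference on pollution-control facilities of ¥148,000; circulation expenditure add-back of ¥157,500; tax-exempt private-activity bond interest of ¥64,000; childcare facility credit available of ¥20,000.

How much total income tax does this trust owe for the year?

¥117,180

Alternative floor tax:
  Adjusted income: ¥588,000 + ¥19,000 + ¥148,000 + ¥157,500 + ¥64,000 = ¥976,500
  Exemption: 25% × (¥976,500 − ¥409,000) = ¥141,875 ≥ ¥114,000, so the exemption is fully phased out
  Base: ¥976,500 − ¥0 = ¥976,500
  ¥976,500 × 12% = ¥117,180

Regular tax:
  ¥184,000 × 6% = ¥11,040
  ¥404,000 × 15% = ¥60,600
  → ¥71,640
  Less childcare facility credit ¥20,000 → ¥51,640

¥117,180 > ¥51,640, so the alternative floor tax is the binding amount.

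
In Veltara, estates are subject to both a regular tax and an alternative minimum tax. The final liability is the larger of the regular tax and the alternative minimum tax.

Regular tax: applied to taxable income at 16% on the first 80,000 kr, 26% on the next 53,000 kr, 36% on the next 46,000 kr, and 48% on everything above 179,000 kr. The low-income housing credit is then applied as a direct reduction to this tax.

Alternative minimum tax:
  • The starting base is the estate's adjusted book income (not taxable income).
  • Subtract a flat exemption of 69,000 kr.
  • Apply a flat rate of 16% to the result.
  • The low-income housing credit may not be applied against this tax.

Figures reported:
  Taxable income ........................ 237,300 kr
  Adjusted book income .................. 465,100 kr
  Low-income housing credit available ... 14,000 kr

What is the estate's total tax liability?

Alternative minimum tax:
  Base (adjusted book income): 465,100 kr
  Less exemption 69,000 kr → base 396,100 kr
  396,100 kr × 16% = 63,376 kr

Regular tax:
  80,000 kr × 16% = 12,800 kr
  53,000 kr × 26% = 13,780 kr
  46,000 kr × 36% = 16,560 kr
  58,300 kr × 48% = 27,984 kr
  → 71,124 kr
  Less low-income housing credit 14,000 kr → 57,124 kr

63,376 kr > 57,124 kr, so the alternative minimum tax is the binding amount.

63,376 kr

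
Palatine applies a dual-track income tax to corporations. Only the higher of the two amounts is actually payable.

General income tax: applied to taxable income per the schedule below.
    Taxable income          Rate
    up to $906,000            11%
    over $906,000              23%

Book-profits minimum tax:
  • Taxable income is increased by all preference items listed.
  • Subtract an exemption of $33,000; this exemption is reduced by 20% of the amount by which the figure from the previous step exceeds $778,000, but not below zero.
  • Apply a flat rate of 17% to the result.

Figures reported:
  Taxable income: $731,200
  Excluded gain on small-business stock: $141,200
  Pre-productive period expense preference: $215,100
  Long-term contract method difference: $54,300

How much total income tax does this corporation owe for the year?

Book-profits minimum tax:
  Adjusted income: $731,200 + $141,200 + $215,100 + $54,300 = $1,141,800
  Exemption: 20% × ($1,141,800 − $778,000) = $72,760 ≥ $33,000, so the exemption is fully phased out
  Base: $1,141,800 − $0 = $1,141,800
  $1,141,800 × 17% = $194,106

General income tax:
  $731,200 × 11% = $80,432

$194,106 > $80,432, so the book-profits minimum tax is the binding amount.

$194,106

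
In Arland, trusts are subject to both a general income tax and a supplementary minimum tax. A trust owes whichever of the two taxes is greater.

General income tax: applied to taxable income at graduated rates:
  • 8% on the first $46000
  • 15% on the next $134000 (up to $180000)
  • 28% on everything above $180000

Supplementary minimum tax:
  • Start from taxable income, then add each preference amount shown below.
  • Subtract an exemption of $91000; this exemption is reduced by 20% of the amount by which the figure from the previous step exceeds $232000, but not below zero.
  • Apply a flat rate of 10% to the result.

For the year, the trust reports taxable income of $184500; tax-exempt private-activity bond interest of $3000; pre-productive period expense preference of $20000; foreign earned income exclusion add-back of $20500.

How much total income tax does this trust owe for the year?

$25040

Supplementary minimum tax:
  Adjusted income: $184500 + $3000 + $20000 + $20500 = $228000
  Exemption: $228000 ≤ $232000, so full $91000 applies
  Base: $228000 − $91000 = $137000
  $137000 × 10% = $13700

General income tax:
  $46000 × 8% = $3680
  $134000 × 15% = $20100
  $4500 × 28% = $1260
  → $25040

$25040 > $13700, so the general income tax governs.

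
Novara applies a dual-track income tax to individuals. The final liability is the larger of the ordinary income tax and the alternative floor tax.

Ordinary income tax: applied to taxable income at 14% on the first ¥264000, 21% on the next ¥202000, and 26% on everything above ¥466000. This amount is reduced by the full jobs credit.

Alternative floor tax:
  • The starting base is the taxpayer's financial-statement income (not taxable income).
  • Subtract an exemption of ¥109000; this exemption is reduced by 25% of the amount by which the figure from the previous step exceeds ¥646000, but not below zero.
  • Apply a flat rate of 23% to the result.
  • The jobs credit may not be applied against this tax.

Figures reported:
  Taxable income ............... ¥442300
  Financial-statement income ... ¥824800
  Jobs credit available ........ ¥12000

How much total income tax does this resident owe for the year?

¥174915

Alternative floor tax:
  Base (financial-statement income): ¥824800
  Exemption: ¥109000 − 25% × (¥824800 − ¥646000) = ¥109000 − ¥44700 = ¥64300
  Base: ¥824800 − ¥64300 = ¥760500
  ¥760500 × 23% = ¥174915

Ordinary income tax:
  ¥264000 × 14% = ¥36960
  ¥178300 × 21% = ¥37443
  → ¥74403
  Less jobs credit ¥12000 → ¥62403

¥174915 > ¥62403, so the alternative floor tax is the binding amount.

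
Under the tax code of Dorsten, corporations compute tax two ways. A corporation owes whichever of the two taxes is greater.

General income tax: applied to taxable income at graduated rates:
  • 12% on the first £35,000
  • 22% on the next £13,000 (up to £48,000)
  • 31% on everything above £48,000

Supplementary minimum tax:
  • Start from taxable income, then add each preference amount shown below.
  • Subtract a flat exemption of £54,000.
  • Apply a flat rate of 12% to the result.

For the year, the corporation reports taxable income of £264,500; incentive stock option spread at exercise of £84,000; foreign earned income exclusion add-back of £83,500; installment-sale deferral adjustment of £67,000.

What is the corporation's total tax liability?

£74,175

Supplementary minimum tax:
  Adjusted income: £264,500 + £84,000 + £83,500 + £67,000 = £499,000
  Less exemption £54,000 → base £445,000
  £445,000 × 12% = £53,400

General income tax:
  £35,000 × 12% = £4,200
  £13,000 × 22% = £2,860
  £216,500 × 31% = £67,115
  → £74,175

£74,175 > £53,400, so the general income tax governs.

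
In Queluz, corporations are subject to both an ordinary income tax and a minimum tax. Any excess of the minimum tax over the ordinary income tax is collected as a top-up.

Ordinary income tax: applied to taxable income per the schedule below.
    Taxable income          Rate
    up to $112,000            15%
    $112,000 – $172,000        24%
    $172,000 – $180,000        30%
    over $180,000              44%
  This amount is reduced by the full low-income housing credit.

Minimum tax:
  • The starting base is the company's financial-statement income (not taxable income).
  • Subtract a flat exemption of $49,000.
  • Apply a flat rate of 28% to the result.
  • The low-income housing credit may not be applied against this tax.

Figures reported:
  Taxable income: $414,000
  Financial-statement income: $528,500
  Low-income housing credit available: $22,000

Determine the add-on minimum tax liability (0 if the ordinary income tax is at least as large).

Ordinary income tax:
  $112,000 × 15% = $16,800
  $60,000 × 24% = $14,400
  $8,000 × 30% = $2,400
  $234,000 × 44% = $102,960
  → $136,560
  Less low-income housing credit $22,000 → $114,560

Minimum tax:
  Base (financial-statement income): $528,500
  Less exemption $49,000 → base $479,500
  $479,500 × 28% = $134,260

Excess of minimum tax over ordinary income tax: $134,260 − $114,560 = $19,700.

$19,700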